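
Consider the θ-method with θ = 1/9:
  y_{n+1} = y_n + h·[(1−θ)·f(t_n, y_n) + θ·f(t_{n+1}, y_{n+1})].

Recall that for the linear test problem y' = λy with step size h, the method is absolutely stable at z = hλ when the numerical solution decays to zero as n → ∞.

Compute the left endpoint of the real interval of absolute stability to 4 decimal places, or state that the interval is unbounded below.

left endpoint -2.5714.

Test eqn y'=λy, z=hλ:
  y_{n+1} = y_n + z·[8/9·y_n + 1/9·y_{n+1}] ⇒ (1 − 1/9z)y_{n+1} = (1 + 8/9z)y_n
  ⇒ R(z) = (1 + 8/9z)/(1 − 1/9z).

Solve |R(x)|<1 on ℝ⁻.
x=-1.47: |R|=0.2636
R=−1: 1+8/9x = −1+1/9x ⇒ -7/9x=2 ⇒ x=2/(-7/9)=-2.5714
Confirm numerically:
  x=-1.957: |R|=0.60747 <1
  x=-1.716: |R|=0.44121 <1
  x=-1.313: |R|=0.14584 <1
  x=-3.032: |R|=1.26795 >1
  x=-2.927: |R|=1.20869 >1
  x=-2.734: |R|=1.09698 >1
So |R|<1 on (-2.5714, 0).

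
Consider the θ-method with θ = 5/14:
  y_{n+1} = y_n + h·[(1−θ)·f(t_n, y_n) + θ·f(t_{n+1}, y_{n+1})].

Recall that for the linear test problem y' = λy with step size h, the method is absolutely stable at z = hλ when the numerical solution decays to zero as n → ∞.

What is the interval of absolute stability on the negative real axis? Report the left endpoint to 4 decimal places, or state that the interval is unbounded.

Set f=λy, z=hλ:
  y_{n+1} = y_n + z·[9/14·y_n + 5/14·y_{n+1}] ⇒ (1 − 5/14z)y_{n+1} = (1 + 9/14z)y_n
  Hence R(z) = (1 + 9/14z)/(1 − 5/14z).

Find x<0 with |R(x)|<1.
x=-0.67: |R|=0.4594
R=−1: 1+9/14x = −1+5/14x ⇒ -2/7x=2 ⇒ x=2/(-2/7)=-7.0000
Confirm numerically:
  x=-6.435: |R|=0.95106 <1
  x=-5.535: |R|=0.85939 <1
  x=-2.810: |R|=0.40250 <1
  x=-7.420: |R|=1.03288 >1
  x=-7.158: |R|=1.01269 >1
Stable set (-7.0000, 0).

z∈(-7.0000,0).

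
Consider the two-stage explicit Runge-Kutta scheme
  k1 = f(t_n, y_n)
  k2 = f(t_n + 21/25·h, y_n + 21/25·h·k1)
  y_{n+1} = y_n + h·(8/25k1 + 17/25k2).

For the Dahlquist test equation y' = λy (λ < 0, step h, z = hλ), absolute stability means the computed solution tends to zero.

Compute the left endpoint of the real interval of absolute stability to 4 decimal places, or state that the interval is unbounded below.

With y'=λy (z=hλ):
  k1=λy_n ⇒ h·k1=z·y_n;  k2=λ(1+21/25z)y_n ⇒ h·k2=z(1+21/25z)y_n
  y_{n+1}/y_n = 1 + 8/25z + 17/25z(1+21/25z) = 1 + z + 357/625z²
  R(z) = 1 + z + 357/625z².

Need |R(x)|<1, x<0.
x=-0.82: |R|=0.5641
R=1: x+357/625x²=0 ⇒ x=−625/357=-1.7507; min R=1−1/(4·357/625)=0.5623>−1
Confirm numerically:
  x=-1.611: |R|=0.87145 <1
  x=-0.775: |R|=0.56808 <1
  x=-0.703: |R|=0.57929 <1
  x=-2.081: |R|=1.39262 >1
  x=-1.994: |R|=1.27711 >1
Interval (-1.7507, 0).

z* = -1.7507.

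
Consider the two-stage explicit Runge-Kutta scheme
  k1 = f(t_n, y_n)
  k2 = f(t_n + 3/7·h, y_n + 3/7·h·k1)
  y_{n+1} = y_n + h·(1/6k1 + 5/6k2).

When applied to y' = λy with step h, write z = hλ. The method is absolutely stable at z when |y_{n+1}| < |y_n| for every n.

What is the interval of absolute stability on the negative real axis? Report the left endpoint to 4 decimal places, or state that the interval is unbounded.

Set f=λy, z=hλ:
  k1=λy_n ⇒ h·k1=z·y_n;  k2=λ(1+3/7z)y_n ⇒ h·k2=z(1+3/7z)y_n
  y_{n+1}/y_n = 1 + 1/6z + 5/6z(1+3/7z) = 1 + z + 5/14z²
  ⇒ R(z) = 1 + z + 5/14z².

Solve |R(x)|<1 on ℝ⁻.
x=-0.87: |R|=0.4003
R=1: x+5/14x²=0 ⇒ x=−14/5=-2.8000; min R=1−1/(4·5/14)=0.3000>−1
Confirm numerically:
  x=-2.576: |R|=0.79392 <1
  x=-1.600: |R|=0.31429 <1
  x=-1.358: |R|=0.30063 <1
  x=-3.342: |R|=1.64692 >1
  x=-3.229: |R|=1.49473 >1
Interval (-2.8000, 0).

(-2.8000, 0).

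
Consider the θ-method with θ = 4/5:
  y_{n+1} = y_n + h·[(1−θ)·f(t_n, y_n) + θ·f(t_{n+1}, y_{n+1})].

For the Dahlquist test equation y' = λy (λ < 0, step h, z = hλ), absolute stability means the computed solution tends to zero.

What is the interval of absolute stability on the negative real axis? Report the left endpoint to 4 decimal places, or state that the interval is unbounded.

Test eqn y'=λy, z=hλ:
  y_{n+1} = y_n + z·[1/5·y_n + 4/5·y_{n+1}] ⇒ (1 − 4/5z)y_{n+1} = (1 + 1/5z)y_n
  Hence R(z) = (1 + 1/5z)/(1 − 4/5z).

Solve |R(x)|<1 on ℝ⁻.
x=-0.9: |R|=0.4767
x=-2: |R|=0.2308
x=-10: |R|=0.1111
x=-100: |R|=0.2346
θ=4/5≥1/2 ⇒ |1+1/5x|<|1−4/5x| ∀x<0 ⇒ interval (−∞,0).

(−∞, 0) — no finite endpoint.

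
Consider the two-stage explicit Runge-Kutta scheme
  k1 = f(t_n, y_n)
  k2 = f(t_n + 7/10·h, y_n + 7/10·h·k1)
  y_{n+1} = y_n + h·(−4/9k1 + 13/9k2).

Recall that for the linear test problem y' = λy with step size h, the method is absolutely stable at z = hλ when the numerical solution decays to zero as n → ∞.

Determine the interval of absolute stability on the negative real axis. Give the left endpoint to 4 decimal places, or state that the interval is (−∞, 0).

(-0.9890, 0).

With y'=λy (z=hλ):
  k1=λy_n ⇒ h·k1=z·y_n;  k2=λ(1+7/10z)y_n ⇒ h·k2=z(1+7/10z)y_n
  y_{n+1}/y_n = 1 − 4/9z + 13/9z(1+7/10z) = 1 + z + 91/90z²
  R(z) = 1 + z + 91/90z².

Need |R(x)|<1, x<0.
x=-0.72: |R|=0.8042
R=1: x+91/90x²=0 ⇒ x=−90/91=-0.9890; min R=1−1/(4·91/90)=0.7527>−1
Confirm numerically:
  x=-0.764: |R|=0.82618 <1
  x=-0.663: |R|=0.78145 <1
  x=-0.512: |R|=0.75306 <1
  x=-1.551: |R|=1.88133 >1
  x=-1.342: |R|=1.47897 >1
Interval (-0.9890, 0).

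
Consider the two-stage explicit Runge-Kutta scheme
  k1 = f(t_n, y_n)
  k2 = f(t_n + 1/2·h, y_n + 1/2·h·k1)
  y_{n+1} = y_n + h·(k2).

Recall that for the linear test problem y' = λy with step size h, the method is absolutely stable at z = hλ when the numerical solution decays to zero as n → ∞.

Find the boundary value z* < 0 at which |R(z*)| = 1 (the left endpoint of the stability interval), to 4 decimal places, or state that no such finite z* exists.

left endpoint -2.0000.

Test eqn y'=λy, z=hλ:
  k1=λy_n ⇒ h·k1=z·y_n;  k2=λ(1+1/2z)y_n ⇒ h·k2=z(1+1/2z)y_n
  y_{n+1}/y_n = 1 + z(1+1/2z) = 1 + z + 1/2z²
  R(z) = 1 + z + 1/2z².

Solve |R(x)|<1 on ℝ⁻.
x=-1.63: |R|=0.6985
R=1: x+1/2x²=0 ⇒ x=−2=-2.0000; min R=1−1/(4·1/2)=0.5000>−1
Confirm numerically:
  x=-1.770: |R|=0.79645 <1
  x=-1.247: |R|=0.53050 <1
  x=-0.841: |R|=0.51264 <1
  x=-2.363: |R|=1.42888 >1
  x=-2.311: |R|=1.35936 >1
  x=-2.100: |R|=1.10500 >1
Interval (-2.0000, 0).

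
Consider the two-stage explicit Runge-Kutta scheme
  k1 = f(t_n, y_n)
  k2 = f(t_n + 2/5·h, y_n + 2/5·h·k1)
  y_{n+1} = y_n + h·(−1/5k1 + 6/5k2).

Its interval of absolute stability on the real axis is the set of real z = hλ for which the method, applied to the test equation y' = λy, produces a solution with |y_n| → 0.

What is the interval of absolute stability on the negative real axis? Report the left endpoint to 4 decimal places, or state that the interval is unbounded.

With y'=λy (z=hλ):
  k1=λy_n ⇒ h·k1=z·y_n;  k2=λ(1+2/5z)y_n ⇒ h·k2=z(1+2/5z)y_n
  y_{n+1}/y_n = 1 − 1/5z + 6/5z(1+2/5z) = 1 + z + 12/25z²
  so R(z) = 1 + z + 12/25z².

Find x<0 with |R(x)|<1.
x=-1.16: |R|=0.4859
R=1: x+12/25x²=0 ⇒ x=−25/12=-2.0833; min R=1−1/(4·12/25)=0.4792>−1
Confirm numerically:
  x=-1.850: |R|=0.79280 <1
  x=-1.468: |R|=0.56641 <1
  x=-0.960: |R|=0.48237 <1
  x=-2.663: |R|=1.74095 >1
  x=-2.270: |R|=1.20339 >1
  x=-2.179: |R|=1.10006 >1
Interval (-2.0833, 0).

z∈(-2.0833,0).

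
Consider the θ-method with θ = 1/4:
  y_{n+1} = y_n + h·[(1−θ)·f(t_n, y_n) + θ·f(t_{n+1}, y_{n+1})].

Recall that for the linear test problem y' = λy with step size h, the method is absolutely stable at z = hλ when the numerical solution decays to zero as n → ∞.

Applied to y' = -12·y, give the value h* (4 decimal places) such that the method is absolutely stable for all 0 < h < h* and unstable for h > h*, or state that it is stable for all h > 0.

(-4.0000,0); λ=-12 ⇒ h* = (4)/12 = 0.3333.

With y'=λy (z=hλ):
  y_{n+1} = y_n + z·[3/4·y_n + 1/4·y_{n+1}] ⇒ (1 − 1/4z)y_{n+1} = (1 + 3/4z)y_n
  R(z) = (1 + 3/4z)/(1 − 1/4z).

Solve |R(x)|<1 on ℝ⁻.
x=-1.13: |R|=0.1189
R=−1: 1+3/4x = −1+1/4x ⇒ -1/2x=2 ⇒ x=2/(-1/2)=-4.0000
Confirm numerically:
  x=-3.810: |R|=0.95134 <1
  x=-3.645: |R|=0.90713 <1
  x=-2.927: |R|=0.69020 <1
  x=-1.617: |R|=0.15150 <1
  x=-4.514: |R|=1.12074 >1
  x=-4.314: |R|=1.07554 >1
  x=-4.197: |R|=1.04807 >1
Interval (-4.0000, 0).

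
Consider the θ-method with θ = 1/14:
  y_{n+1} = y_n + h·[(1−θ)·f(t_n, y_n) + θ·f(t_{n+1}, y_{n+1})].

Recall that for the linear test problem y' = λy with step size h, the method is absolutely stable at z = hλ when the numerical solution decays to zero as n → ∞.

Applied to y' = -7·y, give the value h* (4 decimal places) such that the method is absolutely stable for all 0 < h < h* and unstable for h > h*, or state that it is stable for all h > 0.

Set f=λy, z=hλ:
  y_{n+1} = y_n + z·[13/14·y_n + 1/14·y_{n+1}] ⇒ (1 − 1/14z)y_{n+1} = (1 + 13/14z)y_n
  ⇒ R(z) = (1 + 13/14z)/(1 − 1/14z).

Find x<0 with |R(x)|<1.
x=-0.57: |R|=0.4523
R=−1: 1+13/14x = −1+1/14x ⇒ -6/7x=2 ⇒ x=2/(-6/7)=-2.3333
Confirm numerically:
  x=-1.818: |R|=0.60905 <1
  x=-1.679: |R|=0.49920 <1
  x=-1.180: |R|=0.08827 <1
  x=-1.075: |R|=0.00166 <1
  x=-2.784: |R|=1.32221 >1
  x=-2.709: |R|=1.26979 >1
So |R|<1 on (-2.3333, 0).

(-2.3333,0); λ=-7 ⇒ h* = (7/3)/7 = 0.3333.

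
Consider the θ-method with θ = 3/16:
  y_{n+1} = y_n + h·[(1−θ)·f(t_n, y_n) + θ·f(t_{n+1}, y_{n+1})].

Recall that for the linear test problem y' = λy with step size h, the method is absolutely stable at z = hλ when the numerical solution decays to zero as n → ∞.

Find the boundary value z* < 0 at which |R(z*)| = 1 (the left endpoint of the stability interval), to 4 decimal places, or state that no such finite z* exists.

left endpoint -3.2000.

With y'=λy (z=hλ):
  y_{n+1} = y_n + z·[13/16·y_n + 3/16·y_{n+1}] ⇒ (1 − 3/16z)y_{n+1} = (1 + 13/16z)y_n
  R(z) = (1 + 13/16z)/(1 − 3/16z).

Find x<0 with |R(x)|<1.
x=-0.58: |R|=0.4769
R=−1: 1+13/16x = −1+3/16x ⇒ -5/8x=2 ⇒ x=2/(-5/8)=-3.2000
Confirm numerically:
  x=-2.549: |R|=0.72470 <1
  x=-2.513: |R|=0.70814 <1
  x=-2.353: |R|=0.63268 <1
  x=-1.538: |R|=0.19375 <1
  x=-3.670: |R|=1.17401 >1
  x=-3.434: |R|=1.08897 >1
Interval (-3.2000, 0).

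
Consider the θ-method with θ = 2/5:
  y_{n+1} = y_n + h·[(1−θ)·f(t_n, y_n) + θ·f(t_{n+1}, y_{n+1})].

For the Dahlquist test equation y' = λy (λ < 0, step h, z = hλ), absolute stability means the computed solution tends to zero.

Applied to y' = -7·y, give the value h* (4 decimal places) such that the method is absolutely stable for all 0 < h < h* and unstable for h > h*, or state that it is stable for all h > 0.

Test eqn y'=λy, z=hλ:
  y_{n+1} = y_n + z·[3/5·y_n + 2/5·y_{n+1}] ⇒ (1 − 2/5z)y_{n+1} = (1 + 3/5z)y_n
  so R(z) = (1 + 3/5z)/(1 − 2/5z).

Solve |R(x)|<1 on ℝ⁻.
x=-0.47: |R|=0.6044
R=−1: 1+3/5x = −1+2/5x ⇒ -1/5x=2 ⇒ x=2/(-1/5)=-10.0000
Confirm numerically:
  x=-6.028: |R|=0.76712 <1
  x=-5.711: |R|=0.73883 <1
  x=-4.280: |R|=0.57817 <1
  x=-10.381: |R|=1.01479 >1
  x=-10.152: |R|=1.00601 >1
Interval (-10.0000, 0).

(-10.0000,0); λ=-7 ⇒ h* = (10)/7 = 1.4286.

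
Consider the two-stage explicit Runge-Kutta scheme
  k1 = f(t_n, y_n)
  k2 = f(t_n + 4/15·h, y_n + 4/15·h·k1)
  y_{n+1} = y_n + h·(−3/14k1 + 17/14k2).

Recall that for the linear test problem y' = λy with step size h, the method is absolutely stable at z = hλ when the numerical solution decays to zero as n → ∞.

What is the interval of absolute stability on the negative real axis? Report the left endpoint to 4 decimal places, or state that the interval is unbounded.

Set f=λy, z=hλ:
  k1=λy_n ⇒ h·k1=z·y_n;  k2=λ(1+4/15z)y_n ⇒ h·k2=z(1+4/15z)y_n
  y_{n+1}/y_n = 1 − 3/14z + 17/14z(1+4/15z) = 1 + z + 34/105z²
  so R(z) = 1 + z + 34/105z².

Solve |R(x)|<1 on ℝ⁻.
x=-0.44: |R|=0.6227
R=1: x+34/105x²=0 ⇒ x=−105/34=-3.0882; min R=1−1/(4·34/105)=0.2279>−1
Confirm numerically:
  x=-2.243: |R|=0.38610 <1
  x=-2.236: |R|=0.38295 <1
  x=-1.508: |R|=0.22836 <1
  x=-3.592: |R|=1.58594 >1
  x=-3.533: |R|=1.50882 >1
  x=-3.212: |R|=1.12872 >1
So |R|<1 on (-3.0882, 0).

z∈(-3.0882,0).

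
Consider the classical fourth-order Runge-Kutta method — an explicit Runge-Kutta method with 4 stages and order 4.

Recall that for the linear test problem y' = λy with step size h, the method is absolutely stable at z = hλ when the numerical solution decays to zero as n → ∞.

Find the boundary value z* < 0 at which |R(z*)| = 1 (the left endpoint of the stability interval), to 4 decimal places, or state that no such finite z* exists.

z* = -2.7853.

With y'=λy (z=hλ):
  order 4, 4-stage ⇒ R(z)=1+z+z^2/2+z^3/6+z^4/24
  (e.g. R(-1.34)=0.29112, |R|=0.29112)

Need |R(x)|<1, x<0.
x=-1.34: |R|=0.2911
|R(-1.49)|=0.2741 |R(-0.78)|=0.4605 |R(-0.54)|=0.5831
Bisect:
  x_lo=-3.0914 |R|=1.5686  x_hi=-0.1705 |R|=0.8433
  mid=-1.63096 |R|=0.27081 →hi
  mid=-2.36120 |R|=0.52753 →hi
  mid=-2.72632 |R|=0.91466 →hi
  mid=-2.90887 |R|=1.20288 →lo
  mid=-2.81760 |R|=1.04980 →lo
  mid=-2.77196 |R|=0.98008 →hi
  mid=-2.79478 |R|=1.01439 →lo
  mid=-2.78337 |R|=0.99710 →hi
  mid=-2.78907 |R|=1.00571 →lo
  mid=-2.78622 |R|=1.00139 →lo
  ...
  [-2.78533,-2.78515] ⇒ x*=-2.7853
Stable set (-2.7853, 0).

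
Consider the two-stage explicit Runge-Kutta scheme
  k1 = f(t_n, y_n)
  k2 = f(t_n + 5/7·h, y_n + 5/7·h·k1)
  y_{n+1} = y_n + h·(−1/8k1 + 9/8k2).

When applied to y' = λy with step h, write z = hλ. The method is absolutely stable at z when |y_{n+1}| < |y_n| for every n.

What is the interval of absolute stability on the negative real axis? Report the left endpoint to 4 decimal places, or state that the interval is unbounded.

z∈(-1.2444,0).

On y'=λy, z=hλ:
  k1=λy_n ⇒ h·k1=z·y_n;  k2=λ(1+5/7z)y_n ⇒ h·k2=z(1+5/7z)y_n
  y_{n+1}/y_n = 1 − 1/8z + 9/8z(1+5/7z) = 1 + z + 45/56z²
  ⇒ R(z) = 1 + z + 45/56z².

Boundary: |R(x)|=1, x<0.
x=-0.52: |R|=0.6973
R=1: x+45/56x²=0 ⇒ x=−56/45=-1.2444; min R=1−1/(4·45/56)=0.6889>−1
Confirm numerically:
  x=-1.086: |R|=0.86173 <1
  x=-0.913: |R|=0.75683 <1
  x=-0.796: |R|=0.71316 <1
  x=-0.657: |R|=0.68986 <1
  x=-1.456: |R|=1.24752 >1
  x=-1.282: |R|=1.03869 >1
  x=-1.266: |R|=1.02193 >1
Stable set (-1.2444, 0).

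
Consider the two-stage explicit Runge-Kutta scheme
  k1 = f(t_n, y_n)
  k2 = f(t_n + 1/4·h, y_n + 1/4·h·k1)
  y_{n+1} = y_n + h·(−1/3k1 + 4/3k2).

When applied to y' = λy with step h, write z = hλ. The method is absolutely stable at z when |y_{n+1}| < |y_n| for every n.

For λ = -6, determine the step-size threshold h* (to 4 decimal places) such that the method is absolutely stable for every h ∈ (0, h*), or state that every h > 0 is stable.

(-3.0000,0); λ=-6 ⇒ h* = (3)/6 = 0.5000.

On y'=λy, z=hλ:
  k1=λy_n ⇒ h·k1=z·y_n;  k2=λ(1+1/4z)y_n ⇒ h·k2=z(1+1/4z)y_n
  y_{n+1}/y_n = 1 − 1/3z + 4/3z(1+1/4z) = 1 + z + 1/3z²
  so R(z) = 1 + z + 1/3z².

Boundary: |R(x)|=1, x<0.
x=-0.36: |R|=0.6832
R=1: x+1/3x²=0 ⇒ x=−3=-3.0000; min R=1−1/(4·1/3)=0.2500>−1
Confirm numerically:
  x=-2.766: |R|=0.78425 <1
  x=-2.294: |R|=0.46015 <1
  x=-1.403: |R|=0.25314 <1
  x=-3.351: |R|=1.39207 >1
  x=-3.337: |R|=1.37486 >1
Stable set (-3.0000, 0).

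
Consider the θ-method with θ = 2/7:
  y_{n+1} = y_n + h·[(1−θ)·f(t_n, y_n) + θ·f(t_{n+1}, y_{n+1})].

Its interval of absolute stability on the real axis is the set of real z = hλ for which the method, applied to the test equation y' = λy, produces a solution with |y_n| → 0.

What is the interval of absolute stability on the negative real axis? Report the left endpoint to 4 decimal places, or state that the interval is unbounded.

(-4.6667, 0).

Test eqn y'=λy, z=hλ:
  y_{n+1} = y_n + z·[5/7·y_n + 2/7·y_{n+1}] ⇒ (1 − 2/7z)y_{n+1} = (1 + 5/7z)y_n
  ⇒ R(z) = (1 + 5/7z)/(1 − 2/7z).

Need |R(x)|<1, x<0.
x=-1.53: |R|=0.0646
R=−1: 1+5/7x = −1+2/7x ⇒ -3/7x=2 ⇒ x=2/(-3/7)=-4.6667
Confirm numerically:
  x=-4.623: |R|=0.99194 <1
  x=-3.802: |R|=0.82238 <1
  x=-3.450: |R|=0.73741 <1
  x=-2.017: |R|=0.27959 <1
  x=-5.084: |R|=1.07293 >1
  x=-5.080: |R|=1.07226 >1
  x=-4.801: |R|=1.02427 >1
Interval (-4.6667, 0).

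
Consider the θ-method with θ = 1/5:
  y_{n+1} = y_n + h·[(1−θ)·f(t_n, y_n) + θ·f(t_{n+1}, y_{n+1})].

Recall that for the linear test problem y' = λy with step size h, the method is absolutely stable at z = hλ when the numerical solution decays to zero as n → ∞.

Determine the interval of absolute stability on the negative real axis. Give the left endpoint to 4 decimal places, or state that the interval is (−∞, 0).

With y'=λy (z=hλ):
  y_{n+1} = y_n + z·[4/5·y_n + 1/5·y_{n+1}] ⇒ (1 − 1/5z)y_{n+1} = (1 + 4/5z)y_n
  ⇒ R(z) = (1 + 4/5z)/(1 − 1/5z).

Find x<0 with |R(x)|<1.
x=-1.77: |R|=0.3072
R=−1: 1+4/5x = −1+1/5x ⇒ -3/5x=2 ⇒ x=2/(-3/5)=-3.3333
Confirm numerically:
  x=-2.754: |R|=0.77586 <1
  x=-2.197: |R|=0.52633 <1
  x=-2.057: |R|=0.45742 <1
  x=-1.521: |R|=0.16623 <1
  x=-3.831: |R|=1.16906 >1
  x=-3.687: |R|=1.12214 >1
So |R|<1 on (-3.3333, 0).

(-3.3333, 0).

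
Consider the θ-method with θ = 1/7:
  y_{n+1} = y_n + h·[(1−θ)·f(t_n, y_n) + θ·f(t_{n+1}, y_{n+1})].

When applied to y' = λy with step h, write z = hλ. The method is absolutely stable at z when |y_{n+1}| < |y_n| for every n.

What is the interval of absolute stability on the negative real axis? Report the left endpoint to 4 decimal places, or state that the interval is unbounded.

z∈(-2.8000,0).

On y'=λy, z=hλ:
  y_{n+1} = y_n + z·[6/7·y_n + 1/7·y_{n+1}] ⇒ (1 − 1/7z)y_{n+1} = (1 + 6/7z)y_n
  R(z) = (1 + 6/7z)/(1 − 1/7z).

Solve |R(x)|<1 on ℝ⁻.
x=-1.29: |R|=0.0893
R=−1: 1+6/7x = −1+1/7x ⇒ -5/7x=2 ⇒ x=2/(-5/7)=-2.8000
Confirm numerically:
  x=-2.665: |R|=0.93016 <1
  x=-2.217: |R|=0.68374 <1
  x=-2.020: |R|=0.56763 <1
  x=-1.428: |R|=0.18605 <1
  x=-3.098: |R|=1.14755 >1
  x=-2.958: |R|=1.07933 >1
Stable set (-2.8000, 0).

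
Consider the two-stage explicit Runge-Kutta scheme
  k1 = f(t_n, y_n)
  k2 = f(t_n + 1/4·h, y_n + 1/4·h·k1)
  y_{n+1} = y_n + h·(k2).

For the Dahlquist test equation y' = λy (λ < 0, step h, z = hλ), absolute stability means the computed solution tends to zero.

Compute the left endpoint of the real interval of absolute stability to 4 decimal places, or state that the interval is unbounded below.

left endpoint -4.0000.

Test eqn y'=λy, z=hλ:
  k1=λy_n ⇒ h·k1=z·y_n;  k2=λ(1+1/4z)y_n ⇒ h·k2=z(1+1/4z)y_n
  y_{n+1}/y_n = 1 + z(1+1/4z) = 1 + z + 1/4z²
  so R(z) = 1 + z + 1/4z².

Need |R(x)|<1, x<0.
x=-0.44: |R|=0.6084
R=1: x+1/4x²=0 ⇒ x=−4=-4.0000; min R=1−1/(4·1/4)=0.0000>−1
Confirm numerically:
  x=-3.269: |R|=0.40259 <1
  x=-2.376: |R|=0.03534 <1
  x=-1.653: |R|=0.03010 <1
  x=-4.382: |R|=1.41848 >1
  x=-4.281: |R|=1.30074 >1
Interval (-4.0000, 0).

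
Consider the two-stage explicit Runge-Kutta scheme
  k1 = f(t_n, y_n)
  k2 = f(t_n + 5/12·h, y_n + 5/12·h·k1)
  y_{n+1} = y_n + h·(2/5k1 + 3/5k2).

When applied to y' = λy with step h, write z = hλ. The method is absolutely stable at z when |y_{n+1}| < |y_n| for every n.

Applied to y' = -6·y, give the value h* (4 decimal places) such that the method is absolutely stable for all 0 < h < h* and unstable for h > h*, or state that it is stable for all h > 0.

Set f=λy, z=hλ:
  k1=λy_n ⇒ h·k1=z·y_n;  k2=λ(1+5/12z)y_n ⇒ h·k2=z(1+5/12z)y_n
  y_{n+1}/y_n = 1 + 2/5z + 3/5z(1+5/12z) = 1 + z + 1/4z²
  R(z) = 1 + z + 1/4z².

Solve |R(x)|<1 on ℝ⁻.
x=-1.31: |R|=0.1190
R=1: x+1/4x²=0 ⇒ x=−4=-4.0000; min R=1−1/(4·1/4)=0.0000>−1
Confirm numerically:
  x=-3.447: |R|=0.52345 <1
  x=-3.402: |R|=0.49140 <1
  x=-3.158: |R|=0.33524 <1
  x=-1.974: |R|=0.00017 <1
  x=-4.399: |R|=1.43880 >1
  x=-4.246: |R|=1.26113 >1
So |R|<1 on (-4.0000, 0).

(-4.0000,0); λ=-6 ⇒ h* = (4)/6 = 0.6667.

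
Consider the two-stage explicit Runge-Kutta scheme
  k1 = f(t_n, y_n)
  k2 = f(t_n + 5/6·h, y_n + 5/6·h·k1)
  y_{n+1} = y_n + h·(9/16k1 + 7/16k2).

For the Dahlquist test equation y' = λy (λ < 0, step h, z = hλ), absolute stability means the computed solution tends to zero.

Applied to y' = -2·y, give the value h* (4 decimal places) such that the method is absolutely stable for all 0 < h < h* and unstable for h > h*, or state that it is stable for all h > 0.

(-2.7429,0); λ=-2 ⇒ h* = (96/35)/2 = 1.3714.

Test eqn y'=λy, z=hλ:
  k1=λy_n ⇒ h·k1=z·y_n;  k2=λ(1+5/6z)y_n ⇒ h·k2=z(1+5/6z)y_n
  y_{n+1}/y_n = 1 + 9/16z + 7/16z(1+5/6z) = 1 + z + 35/96z²
  R(z) = 1 + z + 35/96z².

Solve |R(x)|<1 on ℝ⁻.
x=-1.2: |R|=0.3250
R=1: x+35/96x²=0 ⇒ x=−96/35=-2.7429; min R=1−1/(4·35/96)=0.3143>−1
Confirm numerically:
  x=-2.427: |R|=0.72052 <1
  x=-2.096: |R|=0.50569 <1
  x=-1.828: |R|=0.39029 <1
  x=-1.321: |R|=0.31521 <1
  x=-3.314: |R|=1.69007 >1
  x=-3.149: |R|=1.46628 >1
  x=-2.792: |R|=1.05002 >1
Interval (-2.7429, 0).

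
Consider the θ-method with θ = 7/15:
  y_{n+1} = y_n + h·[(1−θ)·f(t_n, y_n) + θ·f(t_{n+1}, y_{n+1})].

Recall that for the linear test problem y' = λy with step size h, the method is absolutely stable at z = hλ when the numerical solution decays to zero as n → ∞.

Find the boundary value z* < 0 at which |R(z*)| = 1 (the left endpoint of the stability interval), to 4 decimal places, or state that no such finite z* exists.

On y'=λy, z=hλ:
  y_{n+1} = y_n + z·[8/15·y_n + 7/15·y_{n+1}] ⇒ (1 − 7/15z)y_{n+1} = (1 + 8/15z)y_n
  R(z) = (1 + 8/15z)/(1 − 7/15z).

Find x<0 with |R(x)|<1.
x=-0.83: |R|=0.4017
R=−1: 1+8/15x = −1+7/15x ⇒ -1/15x=2 ⇒ x=2/(-1/15)=-30.0000
Confirm numerically:
  x=-25.842: |R|=0.97877 <1
  x=-25.131: |R|=0.97450 <1
  x=-14.872: |R|=0.87298 <1
  x=-13.187: |R|=0.84332 <1
  x=-30.552: |R|=1.00241 >1
  x=-30.442: |R|=1.00194 >1
  x=-30.341: |R|=1.00150 >1
Stable set (-30.0000, 0).

left endpoint -30.0000.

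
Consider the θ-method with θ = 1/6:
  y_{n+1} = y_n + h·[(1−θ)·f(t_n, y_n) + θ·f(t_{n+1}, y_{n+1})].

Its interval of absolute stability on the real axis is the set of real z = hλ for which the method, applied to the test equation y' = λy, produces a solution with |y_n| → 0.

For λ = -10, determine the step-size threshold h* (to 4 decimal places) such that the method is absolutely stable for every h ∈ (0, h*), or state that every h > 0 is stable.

(-3.0000,0); λ=-10 ⇒ h* = (3)/10 = 0.3000.

Test eqn y'=λy, z=hλ:
  y_{n+1} = y_n + z·[5/6·y_n + 1/6·y_{n+1}] ⇒ (1 − 1/6z)y_{n+1} = (1 + 5/6z)y_n
  R(z) = (1 + 5/6z)/(1 − 1/6z).

Need |R(x)|<1, x<0.
x=-0.42: |R|=0.6075
R=−1: 1+5/6x = −1+1/6x ⇒ -2/3x=2 ⇒ x=2/(-2/3)=-3.0000
Confirm numerically:
  x=-1.894: |R|=0.43957 <1
  x=-1.826: |R|=0.39995 <1
  x=-1.498: |R|=0.19872 <1
  x=-1.273: |R|=0.05019 <1
  x=-3.442: |R|=1.18725 >1
  x=-3.059: |R|=1.02605 >1
Stable set (-3.0000, 0).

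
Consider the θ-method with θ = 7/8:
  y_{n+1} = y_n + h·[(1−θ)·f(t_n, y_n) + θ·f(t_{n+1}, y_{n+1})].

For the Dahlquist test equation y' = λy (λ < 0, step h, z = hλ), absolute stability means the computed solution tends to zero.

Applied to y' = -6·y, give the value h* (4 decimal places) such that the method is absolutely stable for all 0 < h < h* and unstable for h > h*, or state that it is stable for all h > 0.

unbounded; (−∞, 0). Any h>0 works for λ=-6.

Test eqn y'=λy, z=hλ:
  y_{n+1} = y_n + z·[1/8·y_n + 7/8·y_{n+1}] ⇒ (1 − 7/8z)y_{n+1} = (1 + 1/8z)y_n
  Hence R(z) = (1 + 1/8z)/(1 − 7/8z).

Find x<0 with |R(x)|<1.
x=-1.16: |R|=0.4243
x=-2: |R|=0.2727
x=-10: |R|=0.0256
x=-100: |R|=0.1299
θ=7/8≥1/2 ⇒ |1+1/8x|<|1−7/8x| ∀x<0 ⇒ interval (−∞,0).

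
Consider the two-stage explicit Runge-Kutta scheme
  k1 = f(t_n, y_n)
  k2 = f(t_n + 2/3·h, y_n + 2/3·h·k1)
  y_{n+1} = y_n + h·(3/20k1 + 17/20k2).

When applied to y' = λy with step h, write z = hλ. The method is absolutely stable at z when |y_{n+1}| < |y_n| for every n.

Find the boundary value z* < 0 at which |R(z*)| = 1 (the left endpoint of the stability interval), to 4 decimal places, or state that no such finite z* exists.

z* = -1.7647.

Set f=λy, z=hλ:
  k1=λy_n ⇒ h·k1=z·y_n;  k2=λ(1+2/3z)y_n ⇒ h·k2=z(1+2/3z)y_n
  y_{n+1}/y_n = 1 + 3/20z + 17/20z(1+2/3z) = 1 + z + 17/30z²
  Hence R(z) = 1 + z + 17/30z².

Boundary: |R(x)|=1, x<0.
x=-0.35: |R|=0.7194
R=1: x+17/30x²=0 ⇒ x=−30/17=-1.7647; min R=1−1/(4·17/30)=0.5588>−1
Confirm numerically:
  x=-1.543: |R|=0.80615 <1
  x=-1.538: |R|=0.80242 <1
  x=-0.995: |R|=0.56601 <1
  x=-0.880: |R|=0.55883 <1
  x=-2.191: |R|=1.52927 >1
  x=-1.839: |R|=1.07742 >1
  x=-1.834: |R|=1.07202 >1
Interval (-1.7647, 0).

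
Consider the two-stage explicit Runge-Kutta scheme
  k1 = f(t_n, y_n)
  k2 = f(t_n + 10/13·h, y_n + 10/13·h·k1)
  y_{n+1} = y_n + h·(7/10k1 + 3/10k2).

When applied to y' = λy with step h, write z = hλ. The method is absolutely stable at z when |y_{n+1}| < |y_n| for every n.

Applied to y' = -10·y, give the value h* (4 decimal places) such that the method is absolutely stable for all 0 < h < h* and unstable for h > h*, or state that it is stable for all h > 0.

(-4.3333,0); λ=-10 ⇒ h* = (13/3)/10 = 0.4333.

Set f=λy, z=hλ:
  k1=λy_n ⇒ h·k1=z·y_n;  k2=λ(1+10/13z)y_n ⇒ h·k2=z(1+10/13z)y_n
  y_{n+1}/y_n = 1 + 7/10z + 3/10z(1+10/13z) = 1 + z + 3/13z²
  Hence R(z) = 1 + z + 3/13z².

Need |R(x)|<1, x<0.
x=-0.38: |R|=0.6533
R=1: x+3/13x²=0 ⇒ x=−13/3=-4.3333; min R=1−1/(4·3/13)=-0.0833>−1
Confirm numerically:
  x=-3.801: |R|=0.53306 <1
  x=-3.485: |R|=0.31774 <1
  x=-3.319: |R|=0.22310 <1
  x=-4.913: |R|=1.65721 >1
  x=-4.563: |R|=1.24184 >1
Stable set (-4.3333, 0).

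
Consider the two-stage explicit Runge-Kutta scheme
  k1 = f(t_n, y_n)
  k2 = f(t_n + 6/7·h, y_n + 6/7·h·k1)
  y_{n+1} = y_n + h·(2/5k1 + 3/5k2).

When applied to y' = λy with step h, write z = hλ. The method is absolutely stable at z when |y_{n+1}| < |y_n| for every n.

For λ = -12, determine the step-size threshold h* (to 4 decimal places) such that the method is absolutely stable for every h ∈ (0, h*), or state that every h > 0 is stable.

(-1.9444,0); λ=-12 ⇒ h* = (35/18)/12 = 0.1620.

With y'=λy (z=hλ):
  k1=λy_n ⇒ h·k1=z·y_n;  k2=λ(1+6/7z)y_n ⇒ h·k2=z(1+6/7z)y_n
  y_{n+1}/y_n = 1 + 2/5z + 3/5z(1+6/7z) = 1 + z + 18/35z²
  R(z) = 1 + z + 18/35z².

Boundary: |R(x)|=1, x<0.
x=-1.62: |R|=0.7297
R=1: x+18/35x²=0 ⇒ x=−35/18=-1.9444; min R=1−1/(4·18/35)=0.5139>−1
Confirm numerically:
  x=-1.791: |R|=0.85866 <1
  x=-1.165: |R|=0.53300 <1
  x=-1.126: |R|=0.52605 <1
  x=-0.845: |R|=0.52221 <1
  x=-2.537: |R|=1.77313 >1
  x=-2.521: |R|=1.74751 >1
So |R|<1 on (-1.9444, 0).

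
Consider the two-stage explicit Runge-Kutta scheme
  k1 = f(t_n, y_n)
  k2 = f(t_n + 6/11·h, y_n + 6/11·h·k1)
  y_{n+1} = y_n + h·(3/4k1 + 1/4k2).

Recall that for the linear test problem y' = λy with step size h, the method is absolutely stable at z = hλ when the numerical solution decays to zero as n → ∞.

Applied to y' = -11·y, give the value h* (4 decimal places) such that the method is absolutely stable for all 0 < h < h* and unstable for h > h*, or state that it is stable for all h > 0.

Set f=λy, z=hλ:
  k1=λy_n ⇒ h·k1=z·y_n;  k2=λ(1+6/11z)y_n ⇒ h·k2=z(1+6/11z)y_n
  y_{n+1}/y_n = 1 + 3/4z + 1/4z(1+6/11z) = 1 + z + 3/22z²
  R(z) = 1 + z + 3/22z².

Find x<0 with |R(x)|<1.
x=-1.3: |R|=0.0695
R=1: x+3/22x²=0 ⇒ x=−22/3=-7.3333; min R=1−1/(4·3/22)=-0.8333>−1
Confirm numerically:
  x=-3.857: |R|=0.82839 <1
  x=-3.829: |R|=0.82974 <1
  x=-3.609: |R|=0.83288 <1
  x=-3.137: |R|=0.79508 <1
  x=-7.926: |R|=1.64056 >1
  x=-7.739: |R|=1.42811 >1
So |R|<1 on (-7.3333, 0).

(-7.3333,0); λ=-11 ⇒ h* = (22/3)/11 = 0.6667.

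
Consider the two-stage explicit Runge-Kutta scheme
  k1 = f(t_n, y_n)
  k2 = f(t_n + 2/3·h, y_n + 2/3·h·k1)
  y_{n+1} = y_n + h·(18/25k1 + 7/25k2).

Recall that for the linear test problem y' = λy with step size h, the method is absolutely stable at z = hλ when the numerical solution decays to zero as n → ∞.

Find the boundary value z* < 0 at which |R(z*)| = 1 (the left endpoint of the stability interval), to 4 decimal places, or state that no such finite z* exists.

z* = -5.3571.

Set f=λy, z=hλ:
  k1=λy_n ⇒ h·k1=z·y_n;  k2=λ(1+2/3z)y_n ⇒ h·k2=z(1+2/3z)y_n
  y_{n+1}/y_n = 1 + 18/25z + 7/25z(1+2/3z) = 1 + z + 14/75z²
  ⇒ R(z) = 1 + z + 14/75z².

Need |R(x)|<1, x<0.
x=-0.83: |R|=0.2986
R=1: x+14/75x²=0 ⇒ x=−75/14=-5.3571; min R=1−1/(4·14/75)=-0.3393>−1
Confirm numerically:
  x=-4.082: |R|=0.02838 <1
  x=-2.952: |R|=0.32533 <1
  x=-2.634: |R|=0.33891 <1
  x=-2.633: |R|=0.33890 <1
  x=-5.866: |R|=1.55719 >1
  x=-5.787: |R|=1.46435 >1
  x=-5.691: |R|=1.35466 >1
Stable set (-5.3571, 0).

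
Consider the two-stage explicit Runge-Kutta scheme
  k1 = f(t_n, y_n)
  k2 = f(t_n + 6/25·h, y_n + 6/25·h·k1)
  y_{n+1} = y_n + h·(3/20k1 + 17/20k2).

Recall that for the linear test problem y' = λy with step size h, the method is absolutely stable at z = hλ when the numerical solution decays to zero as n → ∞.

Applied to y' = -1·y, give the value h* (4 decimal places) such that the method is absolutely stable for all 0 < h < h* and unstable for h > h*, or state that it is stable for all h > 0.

(-4.9020,0); λ=-1 ⇒ h* = (250/51)/1 = 4.9020.

With y'=λy (z=hλ):
  k1=λy_n ⇒ h·k1=z·y_n;  k2=λ(1+6/25z)y_n ⇒ h·k2=z(1+6/25z)y_n
  y_{n+1}/y_n = 1 + 3/20z + 17/20z(1+6/25z) = 1 + z + 51/250z²
  ⇒ R(z) = 1 + z + 51/250z².

Boundary: |R(x)|=1, x<0.
x=-1.24: |R|=0.0737
R=1: x+51/250x²=0 ⇒ x=−250/51=-4.9020; min R=1−1/(4·51/250)=-0.2255>−1
Confirm numerically:
  x=-4.880: |R|=0.97814 <1
  x=-4.122: |R|=0.34414 <1
  x=-3.363: |R|=0.05581 <1
  x=-2.898: |R|=0.18473 <1
  x=-5.453: |R|=1.61298 >1
  x=-5.274: |R|=1.40028 >1
So |R|<1 on (-4.9020, 0).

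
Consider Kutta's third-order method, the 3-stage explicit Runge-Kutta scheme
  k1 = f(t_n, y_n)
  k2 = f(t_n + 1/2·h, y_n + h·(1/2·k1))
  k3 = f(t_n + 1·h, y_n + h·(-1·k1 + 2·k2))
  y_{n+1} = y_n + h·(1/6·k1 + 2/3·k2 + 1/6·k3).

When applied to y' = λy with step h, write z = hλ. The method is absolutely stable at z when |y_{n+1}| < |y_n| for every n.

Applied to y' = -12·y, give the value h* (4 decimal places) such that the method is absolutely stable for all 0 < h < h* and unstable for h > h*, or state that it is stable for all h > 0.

Test eqn y'=λy, z=hλ:
  order 3, 3-stage ⇒ R(z)=1+z+z^2/2+z^3/6
  (e.g. R(-1.48)=0.07490, |R|=0.07490)

Find x<0 with |R(x)|<1.
x=-1.48: |R|=0.0749
|R(-2.81)|=1.5600 |R(-1.04)|=0.3133
Bisect:
  x_lo=-3.1582 |R|=2.4213  x_hi=-0.1290 |R|=0.8790
  mid=-1.64361 |R|=0.03290 →hi
  mid=-2.40092 |R|=0.82537 →hi
  mid=-2.77958 |R|=1.49575 →lo
  mid=-2.59025 |R|=1.13206 →lo
  mid=-2.49559 |R|=0.97201 →hi
  mid=-2.54292 |R|=1.05030 →lo
  mid=-2.51925 |R|=1.01073 →lo
  mid=-2.50742 |R|=0.99126 →hi
  mid=-2.51334 |R|=1.00097 →lo
  mid=-2.51038 |R|=0.99611 →hi
  ...
  [-2.51278,-2.51260] ⇒ x*=-2.5127
Interval (-2.5127, 0).

(-2.5127,0); λ=-12 ⇒ h* = 0.2094.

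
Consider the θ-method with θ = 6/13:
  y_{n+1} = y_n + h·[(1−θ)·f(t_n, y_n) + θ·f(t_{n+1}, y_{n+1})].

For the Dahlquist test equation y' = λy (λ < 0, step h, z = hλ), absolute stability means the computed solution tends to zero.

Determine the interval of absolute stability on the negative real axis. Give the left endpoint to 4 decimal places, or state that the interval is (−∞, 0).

With y'=λy (z=hλ):
  y_{n+1} = y_n + z·[7/13·y_n + 6/13·y_{n+1}] ⇒ (1 − 6/13z)y_{n+1} = (1 + 7/13z)y_n
  so R(z) = (1 + 7/13z)/(1 − 6/13z).

Solve |R(x)|<1 on ℝ⁻.
x=-1.65: |R|=0.0633
R=−1: 1+7/13x = −1+6/13x ⇒ -1/13x=2 ⇒ x=2/(-1/13)=-26.0000
Confirm numerically:
  x=-19.705: |R|=0.95203 <1
  x=-13.792: |R|=0.87250 <1
  x=-11.114: |R|=0.81319 <1
  x=-10.765: |R|=0.80365 <1
  x=-26.578: |R|=1.00335 >1
  x=-26.338: |R|=1.00198 >1
  x=-26.311: |R|=1.00182 >1
So |R|<1 on (-26.0000, 0).

(-26.0000, 0).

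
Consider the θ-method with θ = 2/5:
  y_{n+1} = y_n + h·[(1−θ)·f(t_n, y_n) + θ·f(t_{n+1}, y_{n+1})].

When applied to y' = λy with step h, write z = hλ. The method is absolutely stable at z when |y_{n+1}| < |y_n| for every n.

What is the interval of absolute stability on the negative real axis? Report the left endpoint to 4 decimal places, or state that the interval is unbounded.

z∈(-10.0000,0).

Test eqn y'=λy, z=hλ:
  y_{n+1} = y_n + z·[3/5·y_n + 2/5·y_{n+1}] ⇒ (1 − 2/5z)y_{n+1} = (1 + 3/5z)y_n
  R(z) = (1 + 3/5z)/(1 − 2/5z).

Solve |R(x)|<1 on ℝ⁻.
x=-1.45: |R|=0.0823
R=−1: 1+3/5x = −1+2/5x ⇒ -1/5x=2 ⇒ x=2/(-1/5)=-10.0000
Confirm numerically:
  x=-9.978: |R|=0.99912 <1
  x=-8.865: |R|=0.95007 <1
  x=-7.818: |R|=0.89426 <1
  x=-10.177: |R|=1.00698 >1
  x=-10.166: |R|=1.00655 >1
  x=-10.085: |R|=1.00338 >1
Interval (-10.0000, 0).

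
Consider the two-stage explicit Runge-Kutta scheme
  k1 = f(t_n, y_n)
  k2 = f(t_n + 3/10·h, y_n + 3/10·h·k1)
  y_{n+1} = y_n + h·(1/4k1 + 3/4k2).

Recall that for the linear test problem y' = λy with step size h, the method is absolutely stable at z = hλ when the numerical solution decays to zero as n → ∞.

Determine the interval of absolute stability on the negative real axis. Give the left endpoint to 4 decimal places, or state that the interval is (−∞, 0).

With y'=λy (z=hλ):
  k1=λy_n ⇒ h·k1=z·y_n;  k2=λ(1+3/10z)y_n ⇒ h·k2=z(1+3/10z)y_n
  y_{n+1}/y_n = 1 + 1/4z + 3/4z(1+3/10z) = 1 + z + 9/40z²
  ⇒ R(z) = 1 + z + 9/40z².

Boundary: |R(x)|=1, x<0.
x=-0.46: |R|=0.5876
R=1: x+9/40x²=0 ⇒ x=−40/9=-4.4444; min R=1−1/(4·9/40)=-0.1111>−1
Confirm numerically:
  x=-4.283: |R|=0.84442 <1
  x=-2.845: |R|=0.02384 <1
  x=-2.539: |R|=0.08853 <1
  x=-1.887: |R|=0.08583 <1
  x=-4.963: |R|=1.57906 >1
  x=-4.810: |R|=1.39562 >1
  x=-4.696: |R|=1.26579 >1
Interval (-4.4444, 0).

(-4.4444, 0).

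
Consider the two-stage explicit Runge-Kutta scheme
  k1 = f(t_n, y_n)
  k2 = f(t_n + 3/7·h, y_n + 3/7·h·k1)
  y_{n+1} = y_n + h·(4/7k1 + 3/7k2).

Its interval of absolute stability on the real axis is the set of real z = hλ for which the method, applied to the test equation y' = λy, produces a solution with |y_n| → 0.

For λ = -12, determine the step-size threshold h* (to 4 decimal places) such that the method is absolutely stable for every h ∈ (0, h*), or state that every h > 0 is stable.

On y'=λy, z=hλ:
  k1=λy_n ⇒ h·k1=z·y_n;  k2=λ(1+3/7z)y_n ⇒ h·k2=z(1+3/7z)y_n
  y_{n+1}/y_n = 1 + 4/7z + 3/7z(1+3/7z) = 1 + z + 9/49z²
  ⇒ R(z) = 1 + z + 9/49z².

Need |R(x)|<1, x<0.
x=-0.73: |R|=0.3679
R=1: x+9/49x²=0 ⇒ x=−49/9=-5.4444; min R=1−1/(4·9/49)=-0.3611>−1
Confirm numerically:
  x=-4.422: |R|=0.16957 <1
  x=-3.104: |R|=0.33434 <1
  x=-2.497: |R|=0.35179 <1
  x=-5.887: |R|=1.47853 >1
  x=-5.779: |R|=1.35511 >1
Stable set (-5.4444, 0).

(-5.4444,0); λ=-12 ⇒ h* = (49/9)/12 = 0.4537.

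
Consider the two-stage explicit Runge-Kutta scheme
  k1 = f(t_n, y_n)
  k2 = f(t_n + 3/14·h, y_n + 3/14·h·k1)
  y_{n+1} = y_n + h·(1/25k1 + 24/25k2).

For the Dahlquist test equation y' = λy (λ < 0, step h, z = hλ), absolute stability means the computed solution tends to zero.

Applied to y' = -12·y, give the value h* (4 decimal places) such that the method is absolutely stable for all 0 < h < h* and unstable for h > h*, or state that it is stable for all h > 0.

(-4.8611,0); λ=-12 ⇒ h* = (175/36)/12 = 0.4051.

On y'=λy, z=hλ:
  k1=λy_n ⇒ h·k1=z·y_n;  k2=λ(1+3/14z)y_n ⇒ h·k2=z(1+3/14z)y_n
  y_{n+1}/y_n = 1 + 1/25z + 24/25z(1+3/14z) = 1 + z + 36/175z²
  ⇒ R(z) = 1 + z + 36/175z².

Solve |R(x)|<1 on ℝ⁻.
x=-1.08: |R|=0.1599
R=1: x+36/175x²=0 ⇒ x=−175/36=-4.8611; min R=1−1/(4·36/175)=-0.2153>−1
Confirm numerically:
  x=-3.924: |R|=0.24354 <1
  x=-3.674: |R|=0.10279 <1
  x=-2.208: |R|=0.20509 <1
  x=-5.341: |R|=1.52726 >1
  x=-5.266: |R|=1.43861 >1
  x=-5.235: |R|=1.40265 >1
Interval (-4.8611, 0).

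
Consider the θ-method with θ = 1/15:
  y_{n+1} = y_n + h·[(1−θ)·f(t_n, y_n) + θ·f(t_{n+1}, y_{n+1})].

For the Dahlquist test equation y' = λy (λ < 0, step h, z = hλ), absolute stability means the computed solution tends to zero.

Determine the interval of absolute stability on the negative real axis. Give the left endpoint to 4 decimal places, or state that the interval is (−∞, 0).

Test eqn y'=λy, z=hλ:
  y_{n+1} = y_n + z·[14/15·y_n + 1/15·y_{n+1}] ⇒ (1 − 1/15z)y_{n+1} = (1 + 14/15z)y_n
  Hence R(z) = (1 + 14/15z)/(1 − 1/15z).

Find x<0 with |R(x)|<1.
x=-0.33: |R|=0.6771
R=−1: 1+14/15x = −1+1/15x ⇒ -13/15x=2 ⇒ x=2/(-13/15)=-2.3077
Confirm numerically:
  x=-1.564: |R|=0.41632 <1
  x=-1.492: |R|=0.35702 <1
  x=-1.375: |R|=0.25954 <1
  x=-2.740: |R|=1.31680 >1
  x=-2.540: |R|=1.17218 >1
Interval (-2.3077, 0).

z∈(-2.3077,0).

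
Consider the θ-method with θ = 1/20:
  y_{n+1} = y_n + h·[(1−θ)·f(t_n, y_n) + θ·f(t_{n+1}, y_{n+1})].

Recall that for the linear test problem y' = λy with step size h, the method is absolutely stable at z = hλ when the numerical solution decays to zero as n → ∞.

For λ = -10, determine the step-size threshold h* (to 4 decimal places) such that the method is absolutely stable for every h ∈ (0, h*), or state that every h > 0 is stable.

Test eqn y'=λy, z=hλ:
  y_{n+1} = y_n + z·[19/20·y_n + 1/20·y_{n+1}] ⇒ (1 − 1/20z)y_{n+1} = (1 + 19/20z)y_n
  R(z) = (1 + 19/20z)/(1 − 1/20z).

Boundary: |R(x)|=1, x<0.
x=-1.65: |R|=0.5242
R=−1: 1+19/20x = −1+1/20x ⇒ -9/10x=2 ⇒ x=2/(-9/10)=-2.2222
Confirm numerically:
  x=-1.963: |R|=0.78755 <1
  x=-1.750: |R|=0.60920 <1
  x=-1.545: |R|=0.43421 <1
  x=-1.126: |R|=0.06599 <1
  x=-2.508: |R|=1.22854 >1
  x=-2.248: |R|=1.02086 >1
Interval (-2.2222, 0).

(-2.2222,0); λ=-10 ⇒ h* = (20/9)/10 = 0.2222.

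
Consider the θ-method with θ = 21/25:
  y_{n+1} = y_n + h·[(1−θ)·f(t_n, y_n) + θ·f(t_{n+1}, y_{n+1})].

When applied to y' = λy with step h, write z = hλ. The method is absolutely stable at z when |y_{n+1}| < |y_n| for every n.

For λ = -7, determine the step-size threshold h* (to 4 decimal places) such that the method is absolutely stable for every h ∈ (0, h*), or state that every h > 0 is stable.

unbounded; (−∞, 0). Any h>0 works for λ=-7.

On y'=λy, z=hλ:
  y_{n+1} = y_n + z·[4/25·y_n + 21/25·y_{n+1}] ⇒ (1 − 21/25z)y_{n+1} = (1 + 4/25z)y_n
  ⇒ R(z) = (1 + 4/25z)/(1 − 21/25z).

Find x<0 with |R(x)|<1.
x=-0.91: |R|=0.4842
x=-2: |R|=0.2537
x=-10: |R|=0.0638
x=-100: |R|=0.1765
θ=21/25≥1/2 ⇒ |1+4/25x|<|1−21/25x| ∀x<0 ⇒ interval (−∞,0).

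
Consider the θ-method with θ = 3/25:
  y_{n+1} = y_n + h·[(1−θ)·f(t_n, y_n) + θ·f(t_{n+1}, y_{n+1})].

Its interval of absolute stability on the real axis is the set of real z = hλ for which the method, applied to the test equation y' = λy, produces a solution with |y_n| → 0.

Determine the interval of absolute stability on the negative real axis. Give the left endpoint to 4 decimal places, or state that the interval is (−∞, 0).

(-2.6316, 0).

Test eqn y'=λy, z=hλ:
  y_{n+1} = y_n + z·[22/25·y_n + 3/25·y_{n+1}] ⇒ (1 − 3/25z)y_{n+1} = (1 + 22/25z)y_n
  Hence R(z) = (1 + 22/25z)/(1 − 3/25z).

Need |R(x)|<1, x<0.
x=-1.69: |R|=0.4051
R=−1: 1+22/25x = −1+3/25x ⇒ -19/25x=2 ⇒ x=2/(-19/25)=-2.6316
Confirm numerically:
  x=-1.830: |R|=0.50049 <1
  x=-1.369: |R|=0.17583 <1
  x=-1.162: |R|=0.01980 <1
  x=-1.131: |R|=0.00416 <1
  x=-3.225: |R|=1.32516 >1
  x=-2.908: |R|=1.15573 >1
  x=-2.674: |R|=1.02441 >1
Stable set (-2.6316, 0).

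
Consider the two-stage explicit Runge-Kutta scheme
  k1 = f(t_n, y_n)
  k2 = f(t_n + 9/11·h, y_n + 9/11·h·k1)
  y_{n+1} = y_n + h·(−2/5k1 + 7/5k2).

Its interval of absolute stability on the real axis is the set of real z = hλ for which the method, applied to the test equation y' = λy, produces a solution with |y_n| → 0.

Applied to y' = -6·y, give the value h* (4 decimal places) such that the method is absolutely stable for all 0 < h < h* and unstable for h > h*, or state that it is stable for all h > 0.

(-0.8730,0); λ=-6 ⇒ h* = (55/63)/6 = 0.1455.

Test eqn y'=λy, z=hλ:
  k1=λy_n ⇒ h·k1=z·y_n;  k2=λ(1+9/11z)y_n ⇒ h·k2=z(1+9/11z)y_n
  y_{n+1}/y_n = 1 − 2/5z + 7/5z(1+9/11z) = 1 + z + 63/55z²
  R(z) = 1 + z + 63/55z².

Solve |R(x)|<1 on ℝ⁻.
x=-0.48: |R|=0.7839
R=1: x+63/55x²=0 ⇒ x=−55/63=-0.8730; min R=1−1/(4·63/55)=0.7817>−1
Confirm numerically:
  x=-0.541: |R|=0.79425 <1
  x=-0.528: |R|=0.79133 <1
  x=-0.435: |R|=0.78175 <1
  x=-1.183: |R|=1.42005 >1
  x=-1.135: |R|=1.34060 >1
  x=-1.083: |R|=1.26049 >1
Interval (-0.8730, 0).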